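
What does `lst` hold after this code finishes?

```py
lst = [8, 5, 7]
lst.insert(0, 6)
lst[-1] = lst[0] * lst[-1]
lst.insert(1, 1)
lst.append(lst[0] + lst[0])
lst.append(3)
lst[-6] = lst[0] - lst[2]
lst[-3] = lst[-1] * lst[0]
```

[6, -2, 8, 5, 18, 12, 3]

insert 6 at 0 → [6, 8, 5, 7]
lst[-1] = lst[0]*lst[-1] = 6*7 = 42 → [6, 8, 5, 42]
insert 1 at 1 → [6, 1, 8, 5, 42]
append lst[0]+lst[0] = 6+6 = 12 → [6, 1, 8, 5, 42, 12]
append 3 → [6, 1, 8, 5, 42, 12, 3]
lst[-6] = lst[0]-lst[2] = 6-8 = -2 → [6, -2, 8, 5, 42, 12, 3]
lst[-3] = lst[-1]*lst[0] = 3*6 = 18 → [6, -2, 8, 5, 18, 12, 3]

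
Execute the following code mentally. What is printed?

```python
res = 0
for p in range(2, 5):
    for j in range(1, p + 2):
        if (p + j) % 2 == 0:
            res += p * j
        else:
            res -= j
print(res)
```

p=2,j=1: odd sum, res = 0-1 = -1
p=2,j=2: even sum, res = (-1)+4 = 3
p=2,j=3: odd sum, res = 3-3 = 0
p=3,j=1: even sum, res = 0+3 = 3
p=3,j=2: odd sum, res = 3-2 = 1
p=3,j=3: even sum, res = 1+9 = 10
p=3,j=4: odd sum, res = 10-4 = 6
p=4,j=1: odd sum, res = 6-1 = 5
p=4,j=2: even sum, res = 5+8 = 13
p=4,j=3: odd sum, res = 13-3 = 10
p=4,j=4: even sum, res = 10+16 = 26
p=4,j=5: odd sum, res = 26-5 = 21

21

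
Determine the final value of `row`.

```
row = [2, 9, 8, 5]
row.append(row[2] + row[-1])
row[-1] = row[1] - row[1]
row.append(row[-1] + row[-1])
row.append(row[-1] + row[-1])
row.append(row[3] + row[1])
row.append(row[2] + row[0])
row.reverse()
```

[10, 14, 0, 0, 0, 5, 8, 9, 2]

append row[2]+row[-1] = 8+5 = 13 → [2, 9, 8, 5, 13]
row[-1] = row[1]-row[1] = 9-9 = 0 → [2, 9, 8, 5, 0]
append row[-1]+row[-1] = 0+0 = 0 → [2, 9, 8, 5, 0, 0]
append row[-1]+row[-1] = 0+0 = 0 → [2, 9, 8, 5, 0, 0, 0]
append row[3]+row[1] = 5+9 = 14 → [2, 9, 8, 5, 0, 0, 0, 14]
append row[2]+row[0] = 8+2 = 10 → [2, 9, 8, 5, 0, 0, 0, 14, 10]
reverse → [10, 14, 0, 0, 0, 5, 8, 9, 2]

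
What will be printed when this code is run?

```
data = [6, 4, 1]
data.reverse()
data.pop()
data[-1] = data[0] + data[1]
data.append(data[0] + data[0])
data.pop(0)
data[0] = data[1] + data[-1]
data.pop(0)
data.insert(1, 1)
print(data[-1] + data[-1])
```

2

reverse → [1, 4, 6]
pop() removes 6 → [1, 4]
data[-1] = data[0]+data[1] = 1+4 = 5 → [1, 5]
append data[0]+data[0] = 1+1 = 2 → [1, 5, 2]
pop(0) removes 1 → [5, 2]
data[0] = data[1]+data[-1] = 2+2 = 4 → [4, 2]
pop(0) removes 4 → [2]
insert 1 at 1 → [2, 1]
data[-1]+data[-1] = 1+1 = 2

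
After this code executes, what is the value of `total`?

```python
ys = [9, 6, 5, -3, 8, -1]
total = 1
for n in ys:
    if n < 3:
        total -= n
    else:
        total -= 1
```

1

n=9: not <3, total = 1-1 = 0
n=6: not <3, total = 0-1 = -1
n=5: not <3, total = (-1)-1 = -2
n=-3: <3, total = (-2)-(-3) = 1
n=8: not <3, total = 1-1 = 0
n=-1: <3, total = 0-(-1) = 1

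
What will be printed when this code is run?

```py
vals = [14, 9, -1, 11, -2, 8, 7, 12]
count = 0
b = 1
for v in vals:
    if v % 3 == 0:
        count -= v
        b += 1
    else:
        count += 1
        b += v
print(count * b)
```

v=14: not %3==0, count = 0+1 = 1; b=15
v=9: %3==0, count = 1-9 = -8; b=16
v=-1: not %3==0, count = (-8)+1 = -7; b=15
v=11: not %3==0, count = (-7)+1 = -6; b=26
v=-2: not %3==0, count = (-6)+1 = -5; b=24
v=8: not %3==0, count = (-5)+1 = -4; b=32
v=7: not %3==0, count = (-4)+1 = -3; b=39
v=12: %3==0, count = (-3)-12 = -15; b=40
count*b = (-15)*40 = -600

-600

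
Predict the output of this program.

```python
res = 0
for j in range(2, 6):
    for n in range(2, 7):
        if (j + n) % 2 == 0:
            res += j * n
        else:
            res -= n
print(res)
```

j=2,n=2: even sum, res = 0+4 = 4
j=2,n=3: odd sum, res = 4-3 = 1
j=2,n=4: even sum, res = 1+8 = 9
j=2,n=5: odd sum, res = 9-5 = 4
j=2,n=6: even sum, res = 4+12 = 16
j=3,n=2: odd sum, res = 16-2 = 14
j=3,n=3: even sum, res = 14+9 = 23
j=3,n=4: odd sum, res = 23-4 = 19
j=3,n=5: even sum, res = 19+15 = 34
j=3,n=6: odd sum, res = 34-6 = 28
j=4,n=2: even sum, res = 28+8 = 36
j=4,n=3: odd sum, res = 36-3 = 33
j=4,n=4: even sum, res = 33+16 = 49
j=4,n=5: odd sum, res = 49-5 = 44
j=4,n=6: even sum, res = 44+24 = 68
j=5,n=2: odd sum, res = 68-2 = 66
j=5,n=3: even sum, res = 66+15 = 81
j=5,n=4: odd sum, res = 81-4 = 77
j=5,n=5: even sum, res = 77+25 = 102
j=5,n=6: odd sum, res = 102-6 = 96

96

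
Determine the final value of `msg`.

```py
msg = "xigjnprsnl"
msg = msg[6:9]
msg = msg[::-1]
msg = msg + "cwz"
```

slice [6:9] → 'rsn'
reverse → 'nsr'
+ 'cwz' → 'nsrcwz'

'nsrcwz'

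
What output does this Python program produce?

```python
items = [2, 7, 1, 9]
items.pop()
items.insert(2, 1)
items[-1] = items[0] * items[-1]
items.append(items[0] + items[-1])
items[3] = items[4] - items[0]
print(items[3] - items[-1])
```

-2

pop() removes 9 → [2, 7, 1]
insert 1 at 2 → [2, 7, 1, 1]
items[-1] = items[0]*items[-1] = 2*1 = 2 → [2, 7, 1, 2]
append items[0]+items[-1] = 2+2 = 4 → [2, 7, 1, 2, 4]
items[3] = items[4]-items[0] = 4-2 = 2 → [2, 7, 1, 2, 4]
items[3]-items[-1] = 2-4 = -2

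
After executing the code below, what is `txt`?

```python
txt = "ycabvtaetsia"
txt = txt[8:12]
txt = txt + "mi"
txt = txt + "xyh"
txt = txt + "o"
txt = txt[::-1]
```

'ohyximaist'

slice [8:12] → 'tsia'
+ 'mi' → 'tsiami'
+ 'xyh' → 'tsiamixyh'
+ 'o' → 'tsiamixyho'
reverse → 'ohyximaist'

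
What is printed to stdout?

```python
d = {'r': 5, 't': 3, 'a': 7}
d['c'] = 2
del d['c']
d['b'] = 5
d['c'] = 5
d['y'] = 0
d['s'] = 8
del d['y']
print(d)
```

{'r': 5, 't': 3, 'a': 7, 'b': 5, 'c': 5, 's': 8}

d['c'] = 2 → {'r': 5, 't': 3, 'a': 7, 'c': 2}
del 'c' → {'r': 5, 't': 3, 'a': 7}
d['b'] = 5 → {'r': 5, 't': 3, 'a': 7, 'b': 5}
d['c'] = 5 → {'r': 5, 't': 3, 'a': 7, 'b': 5, 'c': 5}
d['y'] = 0 → {'r': 5, 't': 3, 'a': 7, 'b': 5, 'c': 5, 'y': 0}
d['s'] = 8 → {'r': 5, 't': 3, 'a': 7, 'b': 5, 'c': 5, 'y': 0, 's': 8}
del 'y' → {'r': 5, 't': 3, 'a': 7, 'b': 5, 'c': 5, 's': 8}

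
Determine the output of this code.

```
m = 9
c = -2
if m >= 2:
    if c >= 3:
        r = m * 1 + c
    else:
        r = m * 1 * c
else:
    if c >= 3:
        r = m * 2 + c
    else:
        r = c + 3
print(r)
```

m=9, c=-2
m >= 2 is True; c >= 3 is False
→ r = m * 1 * c = -18

-18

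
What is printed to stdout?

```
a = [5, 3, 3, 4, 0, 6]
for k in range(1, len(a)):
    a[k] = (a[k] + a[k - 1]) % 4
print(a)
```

[5, 0, 3, 3, 3, 1]

k=1: a[1] = (3+5)%4 = 0 → [5, 0, 3, 4, 0, 6]
k=2: a[2] = (3+0)%4 = 3 → [5, 0, 3, 4, 0, 6]
k=3: a[3] = (4+3)%4 = 3 → [5, 0, 3, 3, 0, 6]
k=4: a[4] = (0+3)%4 = 3 → [5, 0, 3, 3, 3, 6]
k=5: a[5] = (6+3)%4 = 1 → [5, 0, 3, 3, 3, 1]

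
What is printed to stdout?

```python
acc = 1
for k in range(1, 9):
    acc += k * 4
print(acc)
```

k=1: acc = 1+1*4 = 5
k=2: acc = 5+2*4 = 13
k=3: acc = 13+3*4 = 25
k=4: acc = 25+4*4 = 41
k=5: acc = 41+5*4 = 61
k=6: acc = 61+6*4 = 85
k=7: acc = 85+7*4 = 113
k=8: acc = 113+8*4 = 145

145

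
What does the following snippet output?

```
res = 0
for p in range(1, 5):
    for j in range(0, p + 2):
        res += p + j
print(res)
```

p=1,j=0: res = 0+1 = 1
p=1,j=1: res = 1+2 = 3
p=1,j=2: res = 3+3 = 6
p=2,j=0: res = 6+2 = 8
p=2,j=1: res = 8+3 = 11
p=2,j=2: res = 11+4 = 15
p=2,j=3: res = 15+5 = 20
p=3,j=0: res = 20+3 = 23
p=3,j=1: res = 23+4 = 27
p=3,j=2: res = 27+5 = 32
p=3,j=3: res = 32+6 = 38
p=3,j=4: res = 38+7 = 45
p=4,j=0: res = 45+4 = 49
p=4,j=1: res = 49+5 = 54
p=4,j=2: res = 54+6 = 60
p=4,j=3: res = 60+7 = 67
p=4,j=4: res = 67+8 = 75
p=4,j=5: res = 75+9 = 84

84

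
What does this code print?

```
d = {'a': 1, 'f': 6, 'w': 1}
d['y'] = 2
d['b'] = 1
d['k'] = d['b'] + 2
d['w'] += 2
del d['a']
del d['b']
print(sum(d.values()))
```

14

d['y'] = 2 → {'a': 1, 'f': 6, 'w': 1, 'y': 2}
d['b'] = 1 → {'a': 1, 'f': 6, 'w': 1, 'y': 2, 'b': 1}
d['k'] = d['b']+2 = 3 → {'a': 1, 'f': 6, 'w': 1, 'y': 2, 'b': 1, 'k': 3}
d['w'] = 1+2 = 3 → {'a': 1, 'f': 6, 'w': 3, 'y': 2, 'b': 1, 'k': 3}
del 'a' → {'f': 6, 'w': 3, 'y': 2, 'b': 1, 'k': 3}
del 'b' → {'f': 6, 'w': 3, 'y': 2, 'k': 3}
sum of values = 14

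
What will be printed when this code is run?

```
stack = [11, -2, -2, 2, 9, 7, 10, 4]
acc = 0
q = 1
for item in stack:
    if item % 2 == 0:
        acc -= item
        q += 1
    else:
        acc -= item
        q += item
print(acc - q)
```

-72

item=11: not even, acc = 0-11 = -11; q=12
item=-2: even, acc = (-11)-(-2) = -9; q=13
item=-2: even, acc = (-9)-(-2) = -7; q=14
item=2: even, acc = (-7)-2 = -9; q=15
item=9: not even, acc = (-9)-9 = -18; q=24
item=7: not even, acc = (-18)-7 = -25; q=31
item=10: even, acc = (-25)-10 = -35; q=32
item=4: even, acc = (-35)-4 = -39; q=33
acc-q = (-39)-33 = -72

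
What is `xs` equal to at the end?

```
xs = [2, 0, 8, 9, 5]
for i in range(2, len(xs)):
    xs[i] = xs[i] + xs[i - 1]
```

i=2: xs[2] = 8+0 = 8 → [2, 0, 8, 9, 5]
i=3: xs[3] = 9+8 = 17 → [2, 0, 8, 17, 5]
i=4: xs[4] = 5+17 = 22 → [2, 0, 8, 17, 22]

[2, 0, 8, 17, 22]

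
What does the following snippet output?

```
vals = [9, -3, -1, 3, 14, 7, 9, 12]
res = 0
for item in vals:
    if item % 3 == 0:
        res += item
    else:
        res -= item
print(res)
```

10

item=9: %3==0, res = 0+9 = 9
item=-3: %3==0, res = 9+(-3) = 6
item=-1: not %3==0, res = 6-(-1) = 7
item=3: %3==0, res = 7+3 = 10
item=14: not %3==0, res = 10-14 = -4
item=7: not %3==0, res = (-4)-7 = -11
item=9: %3==0, res = (-11)+9 = -2
item=12: %3==0, res = (-2)+12 = 10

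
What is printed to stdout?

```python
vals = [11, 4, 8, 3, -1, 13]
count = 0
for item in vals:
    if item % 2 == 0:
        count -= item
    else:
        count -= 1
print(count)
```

-16

item=11: not even, count = 0-1 = -1
item=4: even, count = (-1)-4 = -5
item=8: even, count = (-5)-8 = -13
item=3: not even, count = (-13)-1 = -14
item=-1: not even, count = (-14)-1 = -15
item=13: not even, count = (-15)-1 = -16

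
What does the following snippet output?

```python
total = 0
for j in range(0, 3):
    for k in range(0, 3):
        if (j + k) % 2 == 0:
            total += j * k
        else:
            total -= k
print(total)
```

j=0,k=0: even sum, total = 0+0 = 0
j=0,k=1: odd sum, total = 0-1 = -1
j=0,k=2: even sum, total = (-1)+0 = -1
j=1,k=0: odd sum, total = (-1)-0 = -1
j=1,k=1: even sum, total = (-1)+1 = 0
j=1,k=2: odd sum, total = 0-2 = -2
j=2,k=0: even sum, total = (-2)+0 = -2
j=2,k=1: odd sum, total = (-2)-1 = -3
j=2,k=2: even sum, total = (-3)+4 = 1

1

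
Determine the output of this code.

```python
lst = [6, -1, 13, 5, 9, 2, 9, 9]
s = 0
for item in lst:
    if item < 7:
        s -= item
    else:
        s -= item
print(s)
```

item=6: <7, s = 0-6 = -6
item=-1: <7, s = (-6)-(-1) = -5
item=13: not <7, s = (-5)-13 = -18
item=5: <7, s = (-18)-5 = -23
item=9: not <7, s = (-23)-9 = -32
item=2: <7, s = (-32)-2 = -34
item=9: not <7, s = (-34)-9 = -43
item=9: not <7, s = (-43)-9 = -52

-52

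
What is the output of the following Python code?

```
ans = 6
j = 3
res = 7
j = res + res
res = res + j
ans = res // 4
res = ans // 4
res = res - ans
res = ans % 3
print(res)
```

2

j = 7+7 = 14
res = 7+14 = 21
ans = 21//4 = 5
res = 5//4 = 1
res = 1-5 = -4
res = 5%3 = 2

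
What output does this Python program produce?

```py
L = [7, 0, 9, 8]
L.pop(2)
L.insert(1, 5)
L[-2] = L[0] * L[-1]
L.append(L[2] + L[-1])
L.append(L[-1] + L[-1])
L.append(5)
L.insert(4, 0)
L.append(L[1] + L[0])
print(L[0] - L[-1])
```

pop(2) removes 9 → [7, 0, 8]
insert 5 at 1 → [7, 5, 0, 8]
L[-2] = L[0]*L[-1] = 7*8 = 56 → [7, 5, 56, 8]
append L[2]+L[-1] = 56+8 = 64 → [7, 5, 56, 8, 64]
append L[-1]+L[-1] = 64+64 = 128 → [7, 5, 56, 8, 64, 128]
append 5 → [7, 5, 56, 8, 64, 128, 5]
insert 0 at 4 → [7, 5, 56, 8, 0, 64, 128, 5]
append L[1]+L[0] = 5+7 = 12 → [7, 5, 56, 8, 0, 64, 128, 5, 12]
L[0]-L[-1] = 7-12 = -5

-5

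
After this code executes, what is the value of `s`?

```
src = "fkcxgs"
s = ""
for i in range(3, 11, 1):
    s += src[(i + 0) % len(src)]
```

i=3: add src[3]='x' → 'x'
i=4: add src[4]='g' → 'xg'
i=5: add src[5]='s' → 'xgs'
i=6: add src[0]='f' → 'xgsf'
i=7: add src[1]='k' → 'xgsfk'
i=8: add src[2]='c' → 'xgsfkc'
i=9: add src[3]='x' → 'xgsfkcx'
i=10: add src[4]='g' → 'xgsfkcxg'

'xgsfkcxg'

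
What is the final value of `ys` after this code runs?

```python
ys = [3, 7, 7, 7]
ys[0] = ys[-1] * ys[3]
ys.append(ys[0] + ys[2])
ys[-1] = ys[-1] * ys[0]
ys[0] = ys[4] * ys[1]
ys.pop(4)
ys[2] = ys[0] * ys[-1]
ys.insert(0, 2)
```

[2, 19208, 7, 134456, 7]

ys[0] = ys[-1]*ys[3] = 7*7 = 49 → [49, 7, 7, 7]
append ys[0]+ys[2] = 49+7 = 56 → [49, 7, 7, 7, 56]
ys[-1] = ys[-1]*ys[0] = 56*49 = 2744 → [49, 7, 7, 7, 2744]
ys[0] = ys[4]*ys[1] = 2744*7 = 19208 → [19208, 7, 7, 7, 2744]
pop(4) removes 2744 → [19208, 7, 7, 7]
ys[2] = ys[0]*ys[-1] = 19208*7 = 134456 → [19208, 7, 134456, 7]
insert 2 at 0 → [2, 19208, 7, 134456, 7]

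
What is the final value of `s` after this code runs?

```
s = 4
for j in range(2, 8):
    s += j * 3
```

j=2: s = 4+2*3 = 10
j=3: s = 10+3*3 = 19
j=4: s = 19+4*3 = 31
j=5: s = 31+5*3 = 46
j=6: s = 46+6*3 = 64
j=7: s = 64+7*3 = 85

85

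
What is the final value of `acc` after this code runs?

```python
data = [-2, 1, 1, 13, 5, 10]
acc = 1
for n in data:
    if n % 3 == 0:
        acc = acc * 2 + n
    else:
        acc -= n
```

n=-2: not %3==0, acc = 1-(-2) = 3
n=1: not %3==0, acc = 3-1 = 2
n=1: not %3==0, acc = 2-1 = 1
n=13: not %3==0, acc = 1-13 = -12
n=5: not %3==0, acc = (-12)-5 = -17
n=10: not %3==0, acc = (-17)-10 = -27

-27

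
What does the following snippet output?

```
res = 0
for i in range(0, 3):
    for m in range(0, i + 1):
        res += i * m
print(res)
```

7

i=0,m=0: res = 0+0 = 0
i=1,m=0: res = 0+0 = 0
i=1,m=1: res = 0+1 = 1
i=2,m=0: res = 1+0 = 1
i=2,m=1: res = 1+2 = 3
i=2,m=2: res = 3+4 = 7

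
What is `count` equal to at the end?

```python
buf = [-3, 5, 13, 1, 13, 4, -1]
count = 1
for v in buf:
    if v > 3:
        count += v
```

36

v=-3: not >3
v=5: >3, count = 1+5 = 6
v=13: >3, count = 6+13 = 19
v=1: not >3
v=13: >3, count = 19+13 = 32
v=4: >3, count = 32+4 = 36
v=-1: not >3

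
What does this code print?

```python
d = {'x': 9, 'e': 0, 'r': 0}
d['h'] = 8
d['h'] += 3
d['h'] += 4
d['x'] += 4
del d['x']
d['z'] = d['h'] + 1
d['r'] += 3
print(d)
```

d['h'] = 8 → {'x': 9, 'e': 0, 'r': 0, 'h': 8}
d['h'] = 8+3 = 11 → {'x': 9, 'e': 0, 'r': 0, 'h': 11}
d['h'] = 11+4 = 15 → {'x': 9, 'e': 0, 'r': 0, 'h': 15}
d['x'] = 9+4 = 13 → {'x': 13, 'e': 0, 'r': 0, 'h': 15}
del 'x' → {'e': 0, 'r': 0, 'h': 15}
d['z'] = d['h']+1 = 16 → {'e': 0, 'r': 0, 'h': 15, 'z': 16}
d['r'] = 0+3 = 3 → {'e': 0, 'r': 3, 'h': 15, 'z': 16}

{'e': 0, 'r': 3, 'h': 15, 'z': 16}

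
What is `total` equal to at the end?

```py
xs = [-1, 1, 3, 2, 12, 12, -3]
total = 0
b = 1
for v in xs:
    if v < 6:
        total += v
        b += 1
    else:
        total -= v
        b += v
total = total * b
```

v=-1: <6, total = 0+(-1) = -1; b=2
v=1: <6, total = (-1)+1 = 0; b=3
v=3: <6, total = 0+3 = 3; b=4
v=2: <6, total = 3+2 = 5; b=5
v=12: not <6, total = 5-12 = -7; b=17
v=12: not <6, total = (-7)-12 = -19; b=29
v=-3: <6, total = (-19)+(-3) = -22; b=30
total*b = (-22)*30 = -660

-660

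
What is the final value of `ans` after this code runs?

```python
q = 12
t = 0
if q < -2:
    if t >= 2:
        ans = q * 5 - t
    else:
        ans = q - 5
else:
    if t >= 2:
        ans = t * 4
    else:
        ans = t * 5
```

q=12, t=0
q < -2 is False; t >= 2 is False
→ ans = t * 5 = 0

0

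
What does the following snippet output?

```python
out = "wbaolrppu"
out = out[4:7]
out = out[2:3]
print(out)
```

slice [4:7] → 'lrp'
slice [2:3] → 'p'

p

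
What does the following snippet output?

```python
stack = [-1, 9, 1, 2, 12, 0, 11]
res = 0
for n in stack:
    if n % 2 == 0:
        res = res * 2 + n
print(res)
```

32

n=-1: not even
n=9: not even
n=1: not even
n=2: even, res = 0*2+2 = 2
n=12: even, res = 2*2+12 = 16
n=0: even, res = 16*2+0 = 32
n=11: not even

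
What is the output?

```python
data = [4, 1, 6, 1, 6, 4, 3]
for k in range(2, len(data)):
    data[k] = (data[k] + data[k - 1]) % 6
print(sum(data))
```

13

k=2: data[2] = (6+1)%6 = 1 → [4, 1, 1, 1, 6, 4, 3]
k=3: data[3] = (1+1)%6 = 2 → [4, 1, 1, 2, 6, 4, 3]
k=4: data[4] = (6+2)%6 = 2 → [4, 1, 1, 2, 2, 4, 3]
k=5: data[5] = (4+2)%6 = 0 → [4, 1, 1, 2, 2, 0, 3]
k=6: data[6] = (3+0)%6 = 3 → [4, 1, 1, 2, 2, 0, 3]
sum = 13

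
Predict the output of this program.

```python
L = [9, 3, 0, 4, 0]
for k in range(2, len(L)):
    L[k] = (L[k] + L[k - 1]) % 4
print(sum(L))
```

k=2: L[2] = (0+3)%4 = 3 → [9, 3, 3, 4, 0]
k=3: L[3] = (4+3)%4 = 3 → [9, 3, 3, 3, 0]
k=4: L[4] = (0+3)%4 = 3 → [9, 3, 3, 3, 3]
sum = 21

21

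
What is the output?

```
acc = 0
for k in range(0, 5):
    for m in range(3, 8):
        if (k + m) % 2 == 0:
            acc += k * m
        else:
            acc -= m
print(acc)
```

55

k=0,m=3: odd sum, acc = 0-3 = -3
k=0,m=4: even sum, acc = (-3)+0 = -3
k=0,m=5: odd sum, acc = (-3)-5 = -8
k=0,m=6: even sum, acc = (-8)+0 = -8
k=0,m=7: odd sum, acc = (-8)-7 = -15
k=1,m=3: even sum, acc = (-15)+3 = -12
k=1,m=4: odd sum, acc = (-12)-4 = -16
k=1,m=5: even sum, acc = (-16)+5 = -11
k=1,m=6: odd sum, acc = (-11)-6 = -17
k=1,m=7: even sum, acc = (-17)+7 = -10
k=2,m=3: odd sum, acc = (-10)-3 = -13
k=2,m=4: even sum, acc = (-13)+8 = -5
k=2,m=5: odd sum, acc = (-5)-5 = -10
k=2,m=6: even sum, acc = (-10)+12 = 2
k=2,m=7: odd sum, acc = 2-7 = -5
k=3,m=3: even sum, acc = (-5)+9 = 4
k=3,m=4: odd sum, acc = 4-4 = 0
k=3,m=5: even sum, acc = 0+15 = 15
k=3,m=6: odd sum, acc = 15-6 = 9
k=3,m=7: even sum, acc = 9+21 = 30
k=4,m=3: odd sum, acc = 30-3 = 27
k=4,m=4: even sum, acc = 27+16 = 43
k=4,m=5: odd sum, acc = 43-5 = 38
k=4,m=6: even sum, acc = 38+24 = 62
k=4,m=7: odd sum, acc = 62-7 = 55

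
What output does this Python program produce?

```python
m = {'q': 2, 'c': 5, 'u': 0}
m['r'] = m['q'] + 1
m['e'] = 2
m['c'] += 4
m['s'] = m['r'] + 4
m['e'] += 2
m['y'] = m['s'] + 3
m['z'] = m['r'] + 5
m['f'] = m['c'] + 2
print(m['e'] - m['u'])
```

m['r'] = m['q']+1 = 3 → {'q': 2, 'c': 5, 'u': 0, 'r': 3}
m['e'] = 2 → {'q': 2, 'c': 5, 'u': 0, 'r': 3, 'e': 2}
m['c'] = 5+4 = 9 → {'q': 2, 'c': 9, 'u': 0, 'r': 3, 'e': 2}
m['s'] = m['r']+4 = 7 → {'q': 2, 'c': 9, 'u': 0, 'r': 3, 'e': 2, 's': 7}
m['e'] = 2+2 = 4 → {'q': 2, 'c': 9, 'u': 0, 'r': 3, 'e': 4, 's': 7}
m['y'] = m['s']+3 = 10 → {'q': 2, 'c': 9, 'u': 0, 'r': 3, 'e': 4, 's': 7, 'y': 10}
m['z'] = m['r']+5 = 8 → {'q': 2, 'c': 9, 'u': 0, 'r': 3, 'e': 4, 's': 7, 'y': 10, 'z': 8}
m['f'] = m['c']+2 = 11 → {'q': 2, 'c': 9, 'u': 0, 'r': 3, 'e': 4, 's': 7, 'y': 10, 'z': 8, 'f': 11}
m['e']-m['u'] = 4-0 = 4

4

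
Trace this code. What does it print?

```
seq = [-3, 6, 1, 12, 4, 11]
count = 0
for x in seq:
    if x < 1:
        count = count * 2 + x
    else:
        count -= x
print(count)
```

x=-3: <1, count = 0*2+(-3) = -3
x=6: not <1, count = (-3)-6 = -9
x=1: not <1, count = (-9)-1 = -10
x=12: not <1, count = (-10)-12 = -22
x=4: not <1, count = (-22)-4 = -26
x=11: not <1, count = (-26)-11 = -37

-37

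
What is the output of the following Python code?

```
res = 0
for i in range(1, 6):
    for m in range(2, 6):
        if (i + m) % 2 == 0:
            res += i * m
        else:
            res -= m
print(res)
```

74

i=1,m=2: odd sum, res = 0-2 = -2
i=1,m=3: even sum, res = (-2)+3 = 1
i=1,m=4: odd sum, res = 1-4 = -3
i=1,m=5: even sum, res = (-3)+5 = 2
i=2,m=2: even sum, res = 2+4 = 6
i=2,m=3: odd sum, res = 6-3 = 3
i=2,m=4: even sum, res = 3+8 = 11
i=2,m=5: odd sum, res = 11-5 = 6
i=3,m=2: odd sum, res = 6-2 = 4
i=3,m=3: even sum, res = 4+9 = 13
i=3,m=4: odd sum, res = 13-4 = 9
i=3,m=5: even sum, res = 9+15 = 24
i=4,m=2: even sum, res = 24+8 = 32
i=4,m=3: odd sum, res = 32-3 = 29
i=4,m=4: even sum, res = 29+16 = 45
i=4,m=5: odd sum, res = 45-5 = 40
i=5,m=2: odd sum, res = 40-2 = 38
i=5,m=3: even sum, res = 38+15 = 53
i=5,m=4: odd sum, res = 53-4 = 49
i=5,m=5: even sum, res = 49+25 = 74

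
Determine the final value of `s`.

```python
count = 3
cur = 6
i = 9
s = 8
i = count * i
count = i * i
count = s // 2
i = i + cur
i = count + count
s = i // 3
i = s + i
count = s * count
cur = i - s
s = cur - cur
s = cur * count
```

64

i = 3*9 = 27
count = 27*27 = 729
count = 8//2 = 4
i = 27+6 = 33
i = 4+4 = 8
s = 8//3 = 2
i = 2+8 = 10
count = 2*4 = 8
cur = 10-2 = 8
s = 8-8 = 0
s = 8*8 = 64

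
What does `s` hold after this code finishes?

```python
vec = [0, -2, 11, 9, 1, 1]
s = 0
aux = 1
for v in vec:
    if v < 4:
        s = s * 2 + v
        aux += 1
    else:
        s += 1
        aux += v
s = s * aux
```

75

v=0: <4, s = 0*2+0 = 0; aux=2
v=-2: <4, s = 0*2+(-2) = -2; aux=3
v=11: not <4, s = (-2)+1 = -1; aux=14
v=9: not <4, s = (-1)+1 = 0; aux=23
v=1: <4, s = 0*2+1 = 1; aux=24
v=1: <4, s = 1*2+1 = 3; aux=25
s*aux = 3*25 = 75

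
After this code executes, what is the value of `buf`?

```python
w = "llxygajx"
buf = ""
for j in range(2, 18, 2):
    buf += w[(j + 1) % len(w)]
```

'yaxlyaxl'

j=2: add w[3]='y' → 'y'
j=4: add w[5]='a' → 'ya'
j=6: add w[7]='x' → 'yax'
j=8: add w[1]='l' → 'yaxl'
j=10: add w[3]='y' → 'yaxly'
j=12: add w[5]='a' → 'yaxlya'
j=14: add w[7]='x' → 'yaxlyax'
j=16: add w[1]='l' → 'yaxlyaxl'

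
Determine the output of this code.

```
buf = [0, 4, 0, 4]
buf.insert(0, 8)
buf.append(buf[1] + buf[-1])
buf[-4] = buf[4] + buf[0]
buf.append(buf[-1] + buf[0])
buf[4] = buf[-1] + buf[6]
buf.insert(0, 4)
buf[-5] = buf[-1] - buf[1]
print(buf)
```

[4, 8, 0, 4, 0, 24, 4, 12]

insert 8 at 0 → [8, 0, 4, 0, 4]
append buf[1]+buf[-1] = 0+4 = 4 → [8, 0, 4, 0, 4, 4]
buf[-4] = buf[4]+buf[0] = 4+8 = 12 → [8, 0, 12, 0, 4, 4]
append buf[-1]+buf[0] = 4+8 = 12 → [8, 0, 12, 0, 4, 4, 12]
buf[4] = buf[-1]+buf[6] = 12+12 = 24 → [8, 0, 12, 0, 24, 4, 12]
insert 4 at 0 → [4, 8, 0, 12, 0, 24, 4, 12]
buf[-5] = buf[-1]-buf[1] = 12-8 = 4 → [4, 8, 0, 4, 0, 24, 4, 12]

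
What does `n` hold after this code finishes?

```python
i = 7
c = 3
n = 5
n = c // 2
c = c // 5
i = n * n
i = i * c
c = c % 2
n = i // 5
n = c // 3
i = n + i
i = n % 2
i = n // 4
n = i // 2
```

n = 3//2 = 1
c = 3//5 = 0
i = 1*1 = 1
i = 1*0 = 0
c = 0%2 = 0
n = 0//5 = 0
n = 0//3 = 0
i = 0+0 = 0
i = 0%2 = 0
i = 0//4 = 0
n = 0//2 = 0

0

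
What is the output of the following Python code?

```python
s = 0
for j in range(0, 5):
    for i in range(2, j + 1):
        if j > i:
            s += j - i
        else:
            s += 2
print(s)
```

j=2,i=2: not 2>2, s = 0+2 = 2
j=3,i=2: 3>2, s = 2+1 = 3
j=3,i=3: not 3>3, s = 3+2 = 5
j=4,i=2: 4>2, s = 5+2 = 7
j=4,i=3: 4>3, s = 7+1 = 8
j=4,i=4: not 4>4, s = 8+2 = 10

10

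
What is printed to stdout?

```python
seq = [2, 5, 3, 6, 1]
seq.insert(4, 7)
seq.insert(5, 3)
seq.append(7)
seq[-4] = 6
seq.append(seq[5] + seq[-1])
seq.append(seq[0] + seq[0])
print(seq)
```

insert 7 at 4 → [2, 5, 3, 6, 7, 1]
insert 3 at 5 → [2, 5, 3, 6, 7, 3, 1]
append 7 → [2, 5, 3, 6, 7, 3, 1, 7]
seq[-4] = 6 → [2, 5, 3, 6, 6, 3, 1, 7]
append seq[5]+seq[-1] = 3+7 = 10 → [2, 5, 3, 6, 6, 3, 1, 7, 10]
append seq[0]+seq[0] = 2+2 = 4 → [2, 5, 3, 6, 6, 3, 1, 7, 10, 4]

[2, 5, 3, 6, 6, 3, 1, 7, 10, 4]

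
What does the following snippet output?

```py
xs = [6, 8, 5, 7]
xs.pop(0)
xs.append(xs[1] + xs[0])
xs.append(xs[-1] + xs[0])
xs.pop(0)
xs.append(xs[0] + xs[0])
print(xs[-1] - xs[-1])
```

0

pop(0) removes 6 → [8, 5, 7]
append xs[1]+xs[0] = 5+8 = 13 → [8, 5, 7, 13]
append xs[-1]+xs[0] = 13+8 = 21 → [8, 5, 7, 13, 21]
pop(0) removes 8 → [5, 7, 13, 21]
append xs[0]+xs[0] = 5+5 = 10 → [5, 7, 13, 21, 10]
xs[-1]-xs[-1] = 10-10 = 0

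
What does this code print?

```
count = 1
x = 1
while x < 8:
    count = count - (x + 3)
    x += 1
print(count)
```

-48

x=1: count = 1-4 = -3
x=2: count = (-3)-5 = -8
x=3: count = (-8)-6 = -14
x=4: count = (-14)-7 = -21
x=5: count = (-21)-8 = -29
x=6: count = (-29)-9 = -38
x=7: count = (-38)-10 = -48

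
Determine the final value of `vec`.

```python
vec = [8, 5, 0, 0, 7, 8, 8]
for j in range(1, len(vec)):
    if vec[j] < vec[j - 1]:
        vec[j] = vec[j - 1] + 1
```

[8, 9, 10, 11, 12, 13, 14]

j=1: 5<8, vec[1] = 8+1 = 9 → [8, 9, 0, 0, 7, 8, 8]
j=2: 0<9, vec[2] = 9+1 = 10 → [8, 9, 10, 0, 7, 8, 8]
j=3: 0<10, vec[3] = 10+1 = 11 → [8, 9, 10, 11, 7, 8, 8]
j=4: 7<11, vec[4] = 11+1 = 12 → [8, 9, 10, 11, 12, 8, 8]
j=5: 8<12, vec[5] = 12+1 = 13 → [8, 9, 10, 11, 12, 13, 8]
j=6: 8<13, vec[6] = 13+1 = 14 → [8, 9, 10, 11, 12, 13, 14]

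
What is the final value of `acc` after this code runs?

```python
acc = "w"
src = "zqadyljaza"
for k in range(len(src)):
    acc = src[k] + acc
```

k=0: prepend 'z' → 'zw'
k=1: prepend 'q' → 'qzw'
k=2: prepend 'a' → 'aqzw'
k=3: prepend 'd' → 'daqzw'
k=4: prepend 'y' → 'ydaqzw'
k=5: prepend 'l' → 'lydaqzw'
k=6: prepend 'j' → 'jlydaqzw'
k=7: prepend 'a' → 'ajlydaqzw'
k=8: prepend 'z' → 'zajlydaqzw'
k=9: prepend 'a' → 'azajlydaqzw'

'azajlydaqzw'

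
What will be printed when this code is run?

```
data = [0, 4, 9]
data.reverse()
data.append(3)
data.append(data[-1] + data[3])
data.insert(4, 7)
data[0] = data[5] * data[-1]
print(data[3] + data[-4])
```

3

reverse → [9, 4, 0]
append 3 → [9, 4, 0, 3]
append data[-1]+data[3] = 3+3 = 6 → [9, 4, 0, 3, 6]
insert 7 at 4 → [9, 4, 0, 3, 7, 6]
data[0] = data[5]*data[-1] = 6*6 = 36 → [36, 4, 0, 3, 7, 6]
data[3]+data[-4] = 3+0 = 3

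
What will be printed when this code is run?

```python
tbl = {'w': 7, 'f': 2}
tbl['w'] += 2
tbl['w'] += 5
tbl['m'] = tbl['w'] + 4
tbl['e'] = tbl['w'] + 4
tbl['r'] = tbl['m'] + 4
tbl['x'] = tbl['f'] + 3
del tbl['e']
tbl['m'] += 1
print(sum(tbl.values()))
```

tbl['w'] = 7+2 = 9 → {'w': 9, 'f': 2}
tbl['w'] = 9+5 = 14 → {'w': 14, 'f': 2}
tbl['m'] = tbl['w']+4 = 18 → {'w': 14, 'f': 2, 'm': 18}
tbl['e'] = tbl['w']+4 = 18 → {'w': 14, 'f': 2, 'm': 18, 'e': 18}
tbl['r'] = tbl['m']+4 = 22 → {'w': 14, 'f': 2, 'm': 18, 'e': 18, 'r': 22}
tbl['x'] = tbl['f']+3 = 5 → {'w': 14, 'f': 2, 'm': 18, 'e': 18, 'r': 22, 'x': 5}
del 'e' → {'w': 14, 'f': 2, 'm': 18, 'r': 22, 'x': 5}
tbl['m'] = 18+1 = 19 → {'w': 14, 'f': 2, 'm': 19, 'r': 22, 'x': 5}
sum of values = 62

62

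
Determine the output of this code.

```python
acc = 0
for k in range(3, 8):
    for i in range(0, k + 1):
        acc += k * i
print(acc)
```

k=3,i=0: acc = 0+0 = 0
k=3,i=1: acc = 0+3 = 3
k=3,i=2: acc = 3+6 = 9
k=3,i=3: acc = 9+9 = 18
k=4,i=0: acc = 18+0 = 18
k=4,i=1: acc = 18+4 = 22
k=4,i=2: acc = 22+8 = 30
k=4,i=3: acc = 30+12 = 42
k=4,i=4: acc = 42+16 = 58
k=5,i=0: acc = 58+0 = 58
k=5,i=1: acc = 58+5 = 63
k=5,i=2: acc = 63+10 = 73
k=5,i=3: acc = 73+15 = 88
k=5,i=4: acc = 88+20 = 108
k=5,i=5: acc = 108+25 = 133
k=6,i=0: acc = 133+0 = 133
k=6,i=1: acc = 133+6 = 139
k=6,i=2: acc = 139+12 = 151
k=6,i=3: acc = 151+18 = 169
k=6,i=4: acc = 169+24 = 193
k=6,i=5: acc = 193+30 = 223
k=6,i=6: acc = 223+36 = 259
k=7,i=0: acc = 259+0 = 259
k=7,i=1: acc = 259+7 = 266
k=7,i=2: acc = 266+14 = 280
k=7,i=3: acc = 280+21 = 301
k=7,i=4: acc = 301+28 = 329
k=7,i=5: acc = 329+35 = 364
k=7,i=6: acc = 364+42 = 406
k=7,i=7: acc = 406+49 = 455

455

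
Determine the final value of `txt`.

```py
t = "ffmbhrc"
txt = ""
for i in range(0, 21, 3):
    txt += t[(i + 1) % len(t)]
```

'fhfbcmr'

i=0: add t[1]='f' → 'f'
i=3: add t[4]='h' → 'fh'
i=6: add t[0]='f' → 'fhf'
i=9: add t[3]='b' → 'fhfb'
i=12: add t[6]='c' → 'fhfbc'
i=15: add t[2]='m' → 'fhfbcm'
i=18: add t[5]='r' → 'fhfbcmr'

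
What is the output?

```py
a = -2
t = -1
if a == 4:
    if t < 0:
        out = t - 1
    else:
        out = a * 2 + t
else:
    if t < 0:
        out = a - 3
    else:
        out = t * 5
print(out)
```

a=-2, t=-1
a == 4 is False; t < 0 is True
→ out = a - 3 = -5

-5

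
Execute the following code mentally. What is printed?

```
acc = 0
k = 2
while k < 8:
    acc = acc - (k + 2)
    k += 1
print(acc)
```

k=2: acc = 0-4 = -4
k=3: acc = (-4)-5 = -9
k=4: acc = (-9)-6 = -15
k=5: acc = (-15)-7 = -22
k=6: acc = (-22)-8 = -30
k=7: acc = (-30)-9 = -39

-39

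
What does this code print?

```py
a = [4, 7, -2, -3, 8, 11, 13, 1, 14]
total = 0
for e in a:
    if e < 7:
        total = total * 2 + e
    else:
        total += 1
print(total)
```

34

e=4: <7, total = 0*2+4 = 4
e=7: not <7, total = 4+1 = 5
e=-2: <7, total = 5*2+(-2) = 8
e=-3: <7, total = 8*2+(-3) = 13
e=8: not <7, total = 13+1 = 14
e=11: not <7, total = 14+1 = 15
e=13: not <7, total = 15+1 = 16
e=1: <7, total = 16*2+1 = 33
e=14: not <7, total = 33+1 = 34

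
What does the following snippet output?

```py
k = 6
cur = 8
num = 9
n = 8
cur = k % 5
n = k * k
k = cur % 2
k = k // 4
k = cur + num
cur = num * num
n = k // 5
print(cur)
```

81

cur = 6%5 = 1
n = 6*6 = 36
k = 1%2 = 1
k = 1//4 = 0
k = 1+9 = 10
cur = 9*9 = 81
n = 10//5 = 2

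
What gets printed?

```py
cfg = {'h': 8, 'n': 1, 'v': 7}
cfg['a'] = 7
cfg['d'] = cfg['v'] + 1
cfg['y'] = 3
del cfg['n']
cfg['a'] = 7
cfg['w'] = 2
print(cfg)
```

{'h': 8, 'v': 7, 'a': 7, 'd': 8, 'y': 3, 'w': 2}

cfg['a'] = 7 → {'h': 8, 'n': 1, 'v': 7, 'a': 7}
cfg['d'] = cfg['v']+1 = 8 → {'h': 8, 'n': 1, 'v': 7, 'a': 7, 'd': 8}
cfg['y'] = 3 → {'h': 8, 'n': 1, 'v': 7, 'a': 7, 'd': 8, 'y': 3}
del 'n' → {'h': 8, 'v': 7, 'a': 7, 'd': 8, 'y': 3}
cfg['a'] = 7 → {'h': 8, 'v': 7, 'a': 7, 'd': 8, 'y': 3}
cfg['w'] = 2 → {'h': 8, 'v': 7, 'a': 7, 'd': 8, 'y': 3, 'w': 2}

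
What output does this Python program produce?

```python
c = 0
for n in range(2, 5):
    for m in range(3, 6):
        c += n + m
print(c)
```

n=2,m=3: c = 0+5 = 5
n=2,m=4: c = 5+6 = 11
n=2,m=5: c = 11+7 = 18
n=3,m=3: c = 18+6 = 24
n=3,m=4: c = 24+7 = 31
n=3,m=5: c = 31+8 = 39
n=4,m=3: c = 39+7 = 46
n=4,m=4: c = 46+8 = 54
n=4,m=5: c = 54+9 = 63

63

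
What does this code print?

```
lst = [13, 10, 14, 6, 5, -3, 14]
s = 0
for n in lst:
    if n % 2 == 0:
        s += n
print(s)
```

n=13: not even
n=10: even, s = 0+10 = 10
n=14: even, s = 10+14 = 24
n=6: even, s = 24+6 = 30
n=5: not even
n=-3: not even
n=14: even, s = 30+14 = 44

44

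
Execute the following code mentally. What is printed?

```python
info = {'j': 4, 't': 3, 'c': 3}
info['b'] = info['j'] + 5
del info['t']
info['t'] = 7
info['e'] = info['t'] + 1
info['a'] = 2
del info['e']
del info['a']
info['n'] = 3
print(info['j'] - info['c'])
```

info['b'] = info['j']+5 = 9 → {'j': 4, 't': 3, 'c': 3, 'b': 9}
del 't' → {'j': 4, 'c': 3, 'b': 9}
info['t'] = 7 → {'j': 4, 'c': 3, 'b': 9, 't': 7}
info['e'] = info['t']+1 = 8 → {'j': 4, 'c': 3, 'b': 9, 't': 7, 'e': 8}
info['a'] = 2 → {'j': 4, 'c': 3, 'b': 9, 't': 7, 'e': 8, 'a': 2}
del 'e' → {'j': 4, 'c': 3, 'b': 9, 't': 7, 'a': 2}
del 'a' → {'j': 4, 'c': 3, 'b': 9, 't': 7}
info['n'] = 3 → {'j': 4, 'c': 3, 'b': 9, 't': 7, 'n': 3}
info['j']-info['c'] = 4-3 = 1

1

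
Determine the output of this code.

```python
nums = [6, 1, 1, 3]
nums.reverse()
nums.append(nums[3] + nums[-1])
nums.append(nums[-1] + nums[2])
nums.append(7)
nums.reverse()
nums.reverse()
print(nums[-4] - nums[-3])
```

-6

reverse → [3, 1, 1, 6]
append nums[3]+nums[-1] = 6+6 = 12 → [3, 1, 1, 6, 12]
append nums[-1]+nums[2] = 12+1 = 13 → [3, 1, 1, 6, 12, 13]
append 7 → [3, 1, 1, 6, 12, 13, 7]
reverse → [7, 13, 12, 6, 1, 1, 3]
reverse → [3, 1, 1, 6, 12, 13, 7]
nums[-4]-nums[-3] = 6-12 = -6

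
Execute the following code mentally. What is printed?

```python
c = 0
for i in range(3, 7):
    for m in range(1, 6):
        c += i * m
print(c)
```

270

i=3,m=1: c = 0+3 = 3
i=3,m=2: c = 3+6 = 9
i=3,m=3: c = 9+9 = 18
i=3,m=4: c = 18+12 = 30
i=3,m=5: c = 30+15 = 45
i=4,m=1: c = 45+4 = 49
i=4,m=2: c = 49+8 = 57
i=4,m=3: c = 57+12 = 69
i=4,m=4: c = 69+16 = 85
i=4,m=5: c = 85+20 = 105
i=5,m=1: c = 105+5 = 110
i=5,m=2: c = 110+10 = 120
i=5,m=3: c = 120+15 = 135
i=5,m=4: c = 135+20 = 155
i=5,m=5: c = 155+25 = 180
i=6,m=1: c = 180+6 = 186
i=6,m=2: c = 186+12 = 198
i=6,m=3: c = 198+18 = 216
i=6,m=4: c = 216+24 = 240
i=6,m=5: c = 240+30 = 270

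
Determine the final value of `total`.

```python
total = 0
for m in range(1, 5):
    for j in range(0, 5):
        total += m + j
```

90

m=1,j=0: total = 0+1 = 1
m=1,j=1: total = 1+2 = 3
m=1,j=2: total = 3+3 = 6
m=1,j=3: total = 6+4 = 10
m=1,j=4: total = 10+5 = 15
m=2,j=0: total = 15+2 = 17
m=2,j=1: total = 17+3 = 20
m=2,j=2: total = 20+4 = 24
m=2,j=3: total = 24+5 = 29
m=2,j=4: total = 29+6 = 35
m=3,j=0: total = 35+3 = 38
m=3,j=1: total = 38+4 = 42
m=3,j=2: total = 42+5 = 47
m=3,j=3: total = 47+6 = 53
m=3,j=4: total = 53+7 = 60
m=4,j=0: total = 60+4 = 64
m=4,j=1: total = 64+5 = 69
m=4,j=2: total = 69+6 = 75
m=4,j=3: total = 75+7 = 82
m=4,j=4: total = 82+8 = 90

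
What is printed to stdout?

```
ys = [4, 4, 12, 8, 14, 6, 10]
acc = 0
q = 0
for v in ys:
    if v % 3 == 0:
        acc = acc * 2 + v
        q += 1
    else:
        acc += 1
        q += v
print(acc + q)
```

85

v=4: not %3==0, acc = 0+1 = 1; q=4
v=4: not %3==0, acc = 1+1 = 2; q=8
v=12: %3==0, acc = 2*2+12 = 16; q=9
v=8: not %3==0, acc = 16+1 = 17; q=17
v=14: not %3==0, acc = 17+1 = 18; q=31
v=6: %3==0, acc = 18*2+6 = 42; q=32
v=10: not %3==0, acc = 42+1 = 43; q=42
acc+q = 43+42 = 85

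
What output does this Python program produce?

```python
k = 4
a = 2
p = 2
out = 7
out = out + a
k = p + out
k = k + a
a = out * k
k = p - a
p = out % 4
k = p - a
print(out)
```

9

out = 7+2 = 9
k = 2+9 = 11
k = 11+2 = 13
a = 9*13 = 117
k = 2-117 = -115
p = 9%4 = 1
k = 1-117 = -116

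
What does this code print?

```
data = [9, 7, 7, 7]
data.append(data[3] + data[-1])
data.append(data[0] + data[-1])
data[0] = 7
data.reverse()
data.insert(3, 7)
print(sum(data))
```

72

append data[3]+data[-1] = 7+7 = 14 → [9, 7, 7, 7, 14]
append data[0]+data[-1] = 9+14 = 23 → [9, 7, 7, 7, 14, 23]
data[0] = 7 → [7, 7, 7, 7, 14, 23]
reverse → [23, 14, 7, 7, 7, 7]
insert 7 at 3 → [23, 14, 7, 7, 7, 7, 7]
sum = 72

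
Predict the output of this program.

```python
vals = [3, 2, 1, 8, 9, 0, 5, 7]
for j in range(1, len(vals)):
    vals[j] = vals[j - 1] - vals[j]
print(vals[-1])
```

-29

j=1: vals[1] = 3-2 = 1 → [3, 1, 1, 8, 9, 0, 5, 7]
j=2: vals[2] = 1-1 = 0 → [3, 1, 0, 8, 9, 0, 5, 7]
j=3: vals[3] = 0-8 = -8 → [3, 1, 0, -8, 9, 0, 5, 7]
j=4: vals[4] = (-8)-9 = -17 → [3, 1, 0, -8, -17, 0, 5, 7]
j=5: vals[5] = (-17)-0 = -17 → [3, 1, 0, -8, -17, -17, 5, 7]
j=6: vals[6] = (-17)-5 = -22 → [3, 1, 0, -8, -17, -17, -22, 7]
j=7: vals[7] = (-22)-7 = -29 → [3, 1, 0, -8, -17, -17, -22, -29]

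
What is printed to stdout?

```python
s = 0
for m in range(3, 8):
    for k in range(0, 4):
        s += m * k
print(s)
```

m=3,k=0: s = 0+0 = 0
m=3,k=1: s = 0+3 = 3
m=3,k=2: s = 3+6 = 9
m=3,k=3: s = 9+9 = 18
m=4,k=0: s = 18+0 = 18
m=4,k=1: s = 18+4 = 22
m=4,k=2: s = 22+8 = 30
m=4,k=3: s = 30+12 = 42
m=5,k=0: s = 42+0 = 42
m=5,k=1: s = 42+5 = 47
m=5,k=2: s = 47+10 = 57
m=5,k=3: s = 57+15 = 72
m=6,k=0: s = 72+0 = 72
m=6,k=1: s = 72+6 = 78
m=6,k=2: s = 78+12 = 90
m=6,k=3: s = 90+18 = 108
m=7,k=0: s = 108+0 = 108
m=7,k=1: s = 108+7 = 115
m=7,k=2: s = 115+14 = 129
m=7,k=3: s = 129+21 = 150

150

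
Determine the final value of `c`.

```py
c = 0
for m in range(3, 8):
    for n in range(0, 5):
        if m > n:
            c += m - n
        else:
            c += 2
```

m=3,n=0: 3>0, c = 0+3 = 3
m=3,n=1: 3>1, c = 3+2 = 5
m=3,n=2: 3>2, c = 5+1 = 6
m=3,n=3: not 3>3, c = 6+2 = 8
m=3,n=4: not 3>4, c = 8+2 = 10
m=4,n=0: 4>0, c = 10+4 = 14
m=4,n=1: 4>1, c = 14+3 = 17
m=4,n=2: 4>2, c = 17+2 = 19
m=4,n=3: 4>3, c = 19+1 = 20
m=4,n=4: not 4>4, c = 20+2 = 22
m=5,n=0: 5>0, c = 22+5 = 27
m=5,n=1: 5>1, c = 27+4 = 31
m=5,n=2: 5>2, c = 31+3 = 34
m=5,n=3: 5>3, c = 34+2 = 36
m=5,n=4: 5>4, c = 36+1 = 37
m=6,n=0: 6>0, c = 37+6 = 43
m=6,n=1: 6>1, c = 43+5 = 48
m=6,n=2: 6>2, c = 48+4 = 52
m=6,n=3: 6>3, c = 52+3 = 55
m=6,n=4: 6>4, c = 55+2 = 57
m=7,n=0: 7>0, c = 57+7 = 64
m=7,n=1: 7>1, c = 64+6 = 70
m=7,n=2: 7>2, c = 70+5 = 75
m=7,n=3: 7>3, c = 75+4 = 79
m=7,n=4: 7>4, c = 79+3 = 82

82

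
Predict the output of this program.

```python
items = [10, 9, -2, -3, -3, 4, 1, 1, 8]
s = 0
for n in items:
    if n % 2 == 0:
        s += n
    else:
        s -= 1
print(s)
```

15

n=10: even, s = 0+10 = 10
n=9: not even, s = 10-1 = 9
n=-2: even, s = 9+(-2) = 7
n=-3: not even, s = 7-1 = 6
n=-3: not even, s = 6-1 = 5
n=4: even, s = 5+4 = 9
n=1: not even, s = 9-1 = 8
n=1: not even, s = 8-1 = 7
n=8: even, s = 7+8 = 15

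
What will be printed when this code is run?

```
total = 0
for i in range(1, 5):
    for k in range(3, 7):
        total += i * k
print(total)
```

180

i=1,k=3: total = 0+3 = 3
i=1,k=4: total = 3+4 = 7
i=1,k=5: total = 7+5 = 12
i=1,k=6: total = 12+6 = 18
i=2,k=3: total = 18+6 = 24
i=2,k=4: total = 24+8 = 32
i=2,k=5: total = 32+10 = 42
i=2,k=6: total = 42+12 = 54
i=3,k=3: total = 54+9 = 63
i=3,k=4: total = 63+12 = 75
i=3,k=5: total = 75+15 = 90
i=3,k=6: total = 90+18 = 108
i=4,k=3: total = 108+12 = 120
i=4,k=4: total = 120+16 = 136
i=4,k=5: total = 136+20 = 156
i=4,k=6: total = 156+24 = 180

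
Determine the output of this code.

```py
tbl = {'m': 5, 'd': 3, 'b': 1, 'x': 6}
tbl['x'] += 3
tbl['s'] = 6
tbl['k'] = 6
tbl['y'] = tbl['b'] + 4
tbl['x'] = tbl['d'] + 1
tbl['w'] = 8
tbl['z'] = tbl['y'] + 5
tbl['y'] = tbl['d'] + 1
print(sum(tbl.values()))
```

47

tbl['x'] = 6+3 = 9 → {'m': 5, 'd': 3, 'b': 1, 'x': 9}
tbl['s'] = 6 → {'m': 5, 'd': 3, 'b': 1, 'x': 9, 's': 6}
tbl['k'] = 6 → {'m': 5, 'd': 3, 'b': 1, 'x': 9, 's': 6, 'k': 6}
tbl['y'] = tbl['b']+4 = 5 → {'m': 5, 'd': 3, 'b': 1, 'x': 9, 's': 6, 'k': 6, 'y': 5}
tbl['x'] = tbl['d']+1 = 4 → {'m': 5, 'd': 3, 'b': 1, 'x': 4, 's': 6, 'k': 6, 'y': 5}
tbl['w'] = 8 → {'m': 5, 'd': 3, 'b': 1, 'x': 4, 's': 6, 'k': 6, 'y': 5, 'w': 8}
tbl['z'] = tbl['y']+5 = 10 → {'m': 5, 'd': 3, 'b': 1, 'x': 4, 's': 6, 'k': 6, 'y': 5, 'w': 8, 'z': 10}
tbl['y'] = tbl['d']+1 = 4 → {'m': 5, 'd': 3, 'b': 1, 'x': 4, 's': 6, 'k': 6, 'y': 4, 'w': 8, 'z': 10}
sum of values = 47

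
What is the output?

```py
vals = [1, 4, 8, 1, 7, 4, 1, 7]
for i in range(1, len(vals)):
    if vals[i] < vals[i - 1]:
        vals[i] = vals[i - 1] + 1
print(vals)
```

[1, 4, 8, 9, 10, 11, 12, 13]

i=1: 4>=1, unchanged → [1, 4, 8, 1, 7, 4, 1, 7]
i=2: 8>=4, unchanged → [1, 4, 8, 1, 7, 4, 1, 7]
i=3: 1<8, vals[3] = 8+1 = 9 → [1, 4, 8, 9, 7, 4, 1, 7]
i=4: 7<9, vals[4] = 9+1 = 10 → [1, 4, 8, 9, 10, 4, 1, 7]
i=5: 4<10, vals[5] = 10+1 = 11 → [1, 4, 8, 9, 10, 11, 1, 7]
i=6: 1<11, vals[6] = 11+1 = 12 → [1, 4, 8, 9, 10, 11, 12, 7]
i=7: 7<12, vals[7] = 12+1 = 13 → [1, 4, 8, 9, 10, 11, 12, 13]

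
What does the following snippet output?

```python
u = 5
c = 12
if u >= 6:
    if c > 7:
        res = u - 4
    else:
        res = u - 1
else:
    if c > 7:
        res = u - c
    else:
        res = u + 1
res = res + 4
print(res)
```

u=5, c=12
u >= 6 is False; c > 7 is True
→ res = u - c = -7
res = (-7)+4 = -3

-3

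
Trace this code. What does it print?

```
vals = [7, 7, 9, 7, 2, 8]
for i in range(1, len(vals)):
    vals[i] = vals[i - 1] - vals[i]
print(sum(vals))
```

i=1: vals[1] = 7-7 = 0 → [7, 0, 9, 7, 2, 8]
i=2: vals[2] = 0-9 = -9 → [7, 0, -9, 7, 2, 8]
i=3: vals[3] = (-9)-7 = -16 → [7, 0, -9, -16, 2, 8]
i=4: vals[4] = (-16)-2 = -18 → [7, 0, -9, -16, -18, 8]
i=5: vals[5] = (-18)-8 = -26 → [7, 0, -9, -16, -18, -26]
sum = -62

-62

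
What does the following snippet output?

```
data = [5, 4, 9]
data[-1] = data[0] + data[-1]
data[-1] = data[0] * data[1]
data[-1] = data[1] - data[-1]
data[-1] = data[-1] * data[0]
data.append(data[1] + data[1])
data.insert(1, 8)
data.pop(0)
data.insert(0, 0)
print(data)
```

[0, 8, 4, -80, 8]

data[-1] = data[0]+data[-1] = 5+9 = 14 → [5, 4, 14]
data[-1] = data[0]*data[1] = 5*4 = 20 → [5, 4, 20]
data[-1] = data[1]-data[-1] = 4-20 = -16 → [5, 4, -16]
data[-1] = data[-1]*data[0] = (-16)*5 = -80 → [5, 4, -80]
append data[1]+data[1] = 4+4 = 8 → [5, 4, -80, 8]
insert 8 at 1 → [5, 8, 4, -80, 8]
pop(0) removes 5 → [8, 4, -80, 8]
insert 0 at 0 → [0, 8, 4, -80, 8]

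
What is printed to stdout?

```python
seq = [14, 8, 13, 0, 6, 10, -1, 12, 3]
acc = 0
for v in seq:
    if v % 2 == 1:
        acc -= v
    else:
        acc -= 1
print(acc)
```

v=14: not odd, acc = 0-1 = -1
v=8: not odd, acc = (-1)-1 = -2
v=13: odd, acc = (-2)-13 = -15
v=0: not odd, acc = (-15)-1 = -16
v=6: not odd, acc = (-16)-1 = -17
v=10: not odd, acc = (-17)-1 = -18
v=-1: odd, acc = (-18)-(-1) = -17
v=12: not odd, acc = (-17)-1 = -18
v=3: odd, acc = (-18)-3 = -21

-21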